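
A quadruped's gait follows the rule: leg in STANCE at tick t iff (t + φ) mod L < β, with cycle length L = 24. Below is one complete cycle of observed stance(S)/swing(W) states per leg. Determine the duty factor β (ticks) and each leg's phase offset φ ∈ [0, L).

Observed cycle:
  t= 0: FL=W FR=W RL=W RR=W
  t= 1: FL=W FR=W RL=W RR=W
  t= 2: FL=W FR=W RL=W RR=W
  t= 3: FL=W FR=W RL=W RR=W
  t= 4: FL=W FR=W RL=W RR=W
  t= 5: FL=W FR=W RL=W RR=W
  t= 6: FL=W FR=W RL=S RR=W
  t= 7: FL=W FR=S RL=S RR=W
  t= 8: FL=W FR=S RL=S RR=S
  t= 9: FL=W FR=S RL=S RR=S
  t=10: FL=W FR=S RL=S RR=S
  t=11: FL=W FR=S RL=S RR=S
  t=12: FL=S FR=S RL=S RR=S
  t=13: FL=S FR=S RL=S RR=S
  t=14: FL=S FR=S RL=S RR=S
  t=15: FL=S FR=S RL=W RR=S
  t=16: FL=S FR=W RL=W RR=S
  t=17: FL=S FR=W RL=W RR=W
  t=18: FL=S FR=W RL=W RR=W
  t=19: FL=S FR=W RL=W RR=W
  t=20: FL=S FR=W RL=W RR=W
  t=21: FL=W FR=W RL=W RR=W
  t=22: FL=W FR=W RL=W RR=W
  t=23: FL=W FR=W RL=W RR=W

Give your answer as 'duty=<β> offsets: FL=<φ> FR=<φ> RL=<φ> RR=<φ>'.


duty=9 offsets: FL=12 FR=17 RL=18 RR=16

duty β = stance ticks per leg = 9
FL: stance ticks = 9; W→S at t=12 → φ=12
FR: stance ticks = 9; W→S at t=7 → φ=17
RL: stance ticks = 9; W→S at t=6 → φ=18
RR: stance ticks = 9; W→S at t=8 → φ=16


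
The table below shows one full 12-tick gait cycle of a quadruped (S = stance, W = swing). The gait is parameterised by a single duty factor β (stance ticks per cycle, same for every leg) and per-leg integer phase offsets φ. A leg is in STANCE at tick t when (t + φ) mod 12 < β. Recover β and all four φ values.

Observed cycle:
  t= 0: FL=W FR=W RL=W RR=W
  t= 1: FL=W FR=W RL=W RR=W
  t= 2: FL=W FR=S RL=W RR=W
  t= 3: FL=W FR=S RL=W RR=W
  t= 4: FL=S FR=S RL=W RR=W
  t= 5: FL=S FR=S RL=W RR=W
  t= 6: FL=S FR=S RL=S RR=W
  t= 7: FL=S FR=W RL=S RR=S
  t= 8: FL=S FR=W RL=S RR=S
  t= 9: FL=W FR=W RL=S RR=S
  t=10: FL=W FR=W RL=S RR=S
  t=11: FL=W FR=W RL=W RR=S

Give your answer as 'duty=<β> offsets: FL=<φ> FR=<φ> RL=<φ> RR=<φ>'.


duty=5 offsets: FL=8 FR=10 RL=6 RR=5

duty β = stance ticks per leg = 5
FL: stance ticks = 5; W→S at t=4 → φ=8
FR: stance ticks = 5; W→S at t=2 → φ=10
RL: stance ticks = 5; W→S at t=6 → φ=6
RR: stance ticks = 5; W→S at t=7 → φ=5


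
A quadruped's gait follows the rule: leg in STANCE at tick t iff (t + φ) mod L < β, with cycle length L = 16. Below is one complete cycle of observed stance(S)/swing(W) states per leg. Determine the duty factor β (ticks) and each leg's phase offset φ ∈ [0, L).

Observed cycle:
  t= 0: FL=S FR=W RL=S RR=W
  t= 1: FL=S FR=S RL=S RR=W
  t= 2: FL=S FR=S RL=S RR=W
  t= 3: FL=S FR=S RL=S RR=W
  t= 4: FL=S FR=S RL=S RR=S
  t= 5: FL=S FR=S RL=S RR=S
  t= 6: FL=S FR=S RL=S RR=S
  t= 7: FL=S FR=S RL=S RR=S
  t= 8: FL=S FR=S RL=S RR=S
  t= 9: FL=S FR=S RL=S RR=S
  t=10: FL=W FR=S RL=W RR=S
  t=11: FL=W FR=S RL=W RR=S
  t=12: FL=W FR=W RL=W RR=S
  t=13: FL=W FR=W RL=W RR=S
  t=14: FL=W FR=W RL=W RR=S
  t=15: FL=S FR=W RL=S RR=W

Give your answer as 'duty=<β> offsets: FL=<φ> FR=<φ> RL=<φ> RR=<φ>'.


duty=11 offsets: FL=1 FR=15 RL=1 RR=12

duty β = stance ticks per leg = 11
FL: stance ticks = 11; W→S at t=15 → φ=1
FR: stance ticks = 11; W→S at t=1 → φ=15
RL: stance ticks = 11; W→S at t=15 → φ=1
RR: stance ticks = 11; W→S at t=4 → φ=12


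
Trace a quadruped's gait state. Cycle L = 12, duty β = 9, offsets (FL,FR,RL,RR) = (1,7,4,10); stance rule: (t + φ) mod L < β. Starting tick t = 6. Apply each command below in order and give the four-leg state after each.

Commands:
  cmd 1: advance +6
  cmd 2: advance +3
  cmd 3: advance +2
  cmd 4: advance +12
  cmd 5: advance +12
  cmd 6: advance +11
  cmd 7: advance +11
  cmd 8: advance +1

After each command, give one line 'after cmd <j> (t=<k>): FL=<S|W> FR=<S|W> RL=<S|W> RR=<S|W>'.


start t=6: FL=S FR=S RL=W RR=S
cmd 1: advance +6 → t=12, phase=(1,7,4,10) → FL=S FR=S RL=S RR=W
cmd 2: advance +3 → t=15, phase=(4,10,7,1) → FL=S FR=W RL=S RR=S
cmd 3: advance +2 → t=17, phase=(6,0,9,3) → FL=S FR=S RL=W RR=S
cmd 4: advance +12 → t=29, phase=(6,0,9,3) → FL=S FR=S RL=W RR=S
cmd 5: advance +12 → t=41, phase=(6,0,9,3) → FL=S FR=S RL=W RR=S
cmd 6: advance +11 → t=52, phase=(5,11,8,2) → FL=S FR=W RL=S RR=S
cmd 7: advance +11 → t=63, phase=(4,10,7,1) → FL=S FR=W RL=S RR=S
cmd 8: advance +1 → t=64, phase=(5,11,8,2) → FL=S FR=W RL=S RR=S

after cmd 1 (t=12): FL=S FR=S RL=S RR=W
after cmd 2 (t=15): FL=S FR=W RL=S RR=S
after cmd 3 (t=17): FL=S FR=S RL=W RR=S
after cmd 4 (t=29): FL=S FR=S RL=W RR=S
after cmd 5 (t=41): FL=S FR=S RL=W RR=S
after cmd 6 (t=52): FL=S FR=W RL=S RR=S
after cmd 7 (t=63): FL=S FR=W RL=S RR=S
after cmd 8 (t=64): FL=S FR=W RL=S RR=S


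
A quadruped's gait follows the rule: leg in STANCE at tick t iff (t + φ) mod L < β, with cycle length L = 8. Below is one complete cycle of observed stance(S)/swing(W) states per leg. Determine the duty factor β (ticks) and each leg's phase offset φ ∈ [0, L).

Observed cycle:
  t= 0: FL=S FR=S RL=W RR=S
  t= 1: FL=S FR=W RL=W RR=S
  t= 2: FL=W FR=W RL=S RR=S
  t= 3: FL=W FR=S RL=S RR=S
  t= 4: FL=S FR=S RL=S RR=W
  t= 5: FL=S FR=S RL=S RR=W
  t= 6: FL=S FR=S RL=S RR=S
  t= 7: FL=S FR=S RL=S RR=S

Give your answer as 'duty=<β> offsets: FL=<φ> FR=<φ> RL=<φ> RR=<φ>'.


duty=6 offsets: FL=4 FR=5 RL=6 RR=2

duty β = stance ticks per leg = 6
FL: stance ticks = 6; W→S at t=4 → φ=4
FR: stance ticks = 6; W→S at t=3 → φ=5
RL: stance ticks = 6; W→S at t=2 → φ=6
RR: stance ticks = 6; W→S at t=6 → φ=2


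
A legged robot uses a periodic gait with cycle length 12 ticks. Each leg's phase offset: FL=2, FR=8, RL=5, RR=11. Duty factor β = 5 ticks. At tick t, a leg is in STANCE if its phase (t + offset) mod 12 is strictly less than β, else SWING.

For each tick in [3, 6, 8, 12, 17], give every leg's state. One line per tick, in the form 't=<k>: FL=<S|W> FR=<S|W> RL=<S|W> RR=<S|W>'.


t=3: FL=W FR=W RL=W RR=S
t=6: FL=W FR=S RL=W RR=W
t=8: FL=W FR=S RL=S RR=W
t=12: FL=S FR=W RL=W RR=W
t=17: FL=W FR=S RL=W RR=S

t=3: phase=(5,11,8,2) vs β=5 → FL=W FR=W RL=W RR=S
t=6: phase=(8,2,11,5) vs β=5 → FL=W FR=S RL=W RR=W
t=8: phase=(10,4,1,7) vs β=5 → FL=W FR=S RL=S RR=W
t=12: phase=(2,8,5,11) vs β=5 → FL=S FR=W RL=W RR=W
t=17: phase=(7,1,10,4) vs β=5 → FL=W FR=S RL=W RR=S


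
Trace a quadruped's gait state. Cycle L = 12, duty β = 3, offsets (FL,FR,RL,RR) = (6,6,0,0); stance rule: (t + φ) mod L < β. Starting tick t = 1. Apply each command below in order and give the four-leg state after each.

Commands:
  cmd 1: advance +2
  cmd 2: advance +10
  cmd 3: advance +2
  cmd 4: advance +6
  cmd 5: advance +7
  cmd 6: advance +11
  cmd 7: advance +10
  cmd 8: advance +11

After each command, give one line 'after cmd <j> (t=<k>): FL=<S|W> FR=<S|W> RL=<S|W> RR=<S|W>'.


after cmd 1 (t=3): FL=W FR=W RL=W RR=W
after cmd 2 (t=13): FL=W FR=W RL=S RR=S
after cmd 3 (t=15): FL=W FR=W RL=W RR=W
after cmd 4 (t=21): FL=W FR=W RL=W RR=W
after cmd 5 (t=28): FL=W FR=W RL=W RR=W
after cmd 6 (t=39): FL=W FR=W RL=W RR=W
after cmd 7 (t=49): FL=W FR=W RL=S RR=S
after cmd 8 (t=60): FL=W FR=W RL=S RR=S

start t=1: FL=W FR=W RL=S RR=S
cmd 1: advance +2 → t=3, phase=(9,9,3,3) → FL=W FR=W RL=W RR=W
cmd 2: advance +10 → t=13, phase=(7,7,1,1) → FL=W FR=W RL=S RR=S
cmd 3: advance +2 → t=15, phase=(9,9,3,3) → FL=W FR=W RL=W RR=W
cmd 4: advance +6 → t=21, phase=(3,3,9,9) → FL=W FR=W RL=W RR=W
cmd 5: advance +7 → t=28, phase=(10,10,4,4) → FL=W FR=W RL=W RR=W
cmd 6: advance +11 → t=39, phase=(9,9,3,3) → FL=W FR=W RL=W RR=W
cmd 7: advance +10 → t=49, phase=(7,7,1,1) → FL=W FR=W RL=S RR=S
cmd 8: advance +11 → t=60, phase=(6,6,0,0) → FL=W FR=W RL=S RR=S


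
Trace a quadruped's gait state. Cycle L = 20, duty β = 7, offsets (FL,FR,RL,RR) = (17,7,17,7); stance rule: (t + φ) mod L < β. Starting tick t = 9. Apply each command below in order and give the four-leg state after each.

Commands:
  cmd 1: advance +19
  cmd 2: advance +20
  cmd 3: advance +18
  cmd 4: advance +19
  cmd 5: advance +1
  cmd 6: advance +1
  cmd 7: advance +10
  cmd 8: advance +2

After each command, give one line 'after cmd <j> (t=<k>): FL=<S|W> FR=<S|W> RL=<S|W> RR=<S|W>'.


after cmd 1 (t=28): FL=S FR=W RL=S RR=W
after cmd 2 (t=48): FL=S FR=W RL=S RR=W
after cmd 3 (t=66): FL=S FR=W RL=S RR=W
after cmd 4 (t=85): FL=S FR=W RL=S RR=W
after cmd 5 (t=86): FL=S FR=W RL=S RR=W
after cmd 6 (t=87): FL=S FR=W RL=S RR=W
after cmd 7 (t=97): FL=W FR=S RL=W RR=S
after cmd 8 (t=99): FL=W FR=S RL=W RR=S

start t=9: FL=S FR=W RL=S RR=W
cmd 1: advance +19 → t=28, phase=(5,15,5,15) → FL=S FR=W RL=S RR=W
cmd 2: advance +20 → t=48, phase=(5,15,5,15) → FL=S FR=W RL=S RR=W
cmd 3: advance +18 → t=66, phase=(3,13,3,13) → FL=S FR=W RL=S RR=W
cmd 4: advance +19 → t=85, phase=(2,12,2,12) → FL=S FR=W RL=S RR=W
cmd 5: advance +1 → t=86, phase=(3,13,3,13) → FL=S FR=W RL=S RR=W
cmd 6: advance +1 → t=87, phase=(4,14,4,14) → FL=S FR=W RL=S RR=W
cmd 7: advance +10 → t=97, phase=(14,4,14,4) → FL=W FR=S RL=W RR=S
cmd 8: advance +2 → t=99, phase=(16,6,16,6) → FL=W FR=S RL=W RR=S


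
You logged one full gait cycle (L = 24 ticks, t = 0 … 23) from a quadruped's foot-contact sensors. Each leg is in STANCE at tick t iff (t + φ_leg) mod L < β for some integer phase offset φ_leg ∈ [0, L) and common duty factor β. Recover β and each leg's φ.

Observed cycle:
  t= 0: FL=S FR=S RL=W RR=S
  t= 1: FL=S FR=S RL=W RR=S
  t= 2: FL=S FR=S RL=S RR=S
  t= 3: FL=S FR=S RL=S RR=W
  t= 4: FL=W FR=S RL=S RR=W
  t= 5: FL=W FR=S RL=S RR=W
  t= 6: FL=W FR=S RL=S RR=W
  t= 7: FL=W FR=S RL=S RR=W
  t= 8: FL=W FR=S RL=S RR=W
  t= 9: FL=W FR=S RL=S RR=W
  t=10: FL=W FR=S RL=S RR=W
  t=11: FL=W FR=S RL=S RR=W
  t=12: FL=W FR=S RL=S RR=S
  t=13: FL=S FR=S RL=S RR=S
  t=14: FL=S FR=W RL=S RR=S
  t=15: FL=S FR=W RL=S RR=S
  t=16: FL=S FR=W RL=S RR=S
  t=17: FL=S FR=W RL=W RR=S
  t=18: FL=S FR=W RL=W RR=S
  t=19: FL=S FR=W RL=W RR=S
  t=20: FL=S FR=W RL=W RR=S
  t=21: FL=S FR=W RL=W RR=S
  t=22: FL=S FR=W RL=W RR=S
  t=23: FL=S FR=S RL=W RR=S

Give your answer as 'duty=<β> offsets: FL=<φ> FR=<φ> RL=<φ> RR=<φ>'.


duty=15 offsets: FL=11 FR=1 RL=22 RR=12

duty β = stance ticks per leg = 15
FL: stance ticks = 15; W→S at t=13 → φ=11
FR: stance ticks = 15; W→S at t=23 → φ=1
RL: stance ticks = 15; W→S at t=2 → φ=22
RR: stance ticks = 15; W→S at t=12 → φ=12


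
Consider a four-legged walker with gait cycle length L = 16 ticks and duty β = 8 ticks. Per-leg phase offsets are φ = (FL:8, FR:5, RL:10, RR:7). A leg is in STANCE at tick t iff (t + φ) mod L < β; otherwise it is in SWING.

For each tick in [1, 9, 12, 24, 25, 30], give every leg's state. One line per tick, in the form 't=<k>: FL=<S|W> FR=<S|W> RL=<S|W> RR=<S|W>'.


t=1: FL=W FR=S RL=W RR=W
t=9: FL=S FR=W RL=S RR=S
t=12: FL=S FR=S RL=S RR=S
t=24: FL=S FR=W RL=S RR=W
t=25: FL=S FR=W RL=S RR=S
t=30: FL=S FR=S RL=W RR=S

t=1: phase=(9,6,11,8) vs β=8 → FL=W FR=S RL=W RR=W
t=9: phase=(1,14,3,0) vs β=8 → FL=S FR=W RL=S RR=S
t=12: phase=(4,1,6,3) vs β=8 → FL=S FR=S RL=S RR=S
t=24: phase=(0,13,2,15) vs β=8 → FL=S FR=W RL=S RR=W
t=25: phase=(1,14,3,0) vs β=8 → FL=S FR=W RL=S RR=S
t=30: phase=(6,3,8,5) vs β=8 → FL=S FR=S RL=W RR=S


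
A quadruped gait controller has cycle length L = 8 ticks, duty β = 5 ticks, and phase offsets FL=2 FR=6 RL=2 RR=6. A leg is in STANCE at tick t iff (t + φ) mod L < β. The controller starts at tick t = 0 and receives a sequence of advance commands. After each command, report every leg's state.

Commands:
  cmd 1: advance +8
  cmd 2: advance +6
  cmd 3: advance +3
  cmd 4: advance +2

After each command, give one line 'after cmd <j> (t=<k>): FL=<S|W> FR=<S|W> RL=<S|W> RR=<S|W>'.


start t=0: FL=S FR=W RL=S RR=W
cmd 1: advance +8 → t=8, phase=(2,6,2,6) → FL=S FR=W RL=S RR=W
cmd 2: advance +6 → t=14, phase=(0,4,0,4) → FL=S FR=S RL=S RR=S
cmd 3: advance +3 → t=17, phase=(3,7,3,7) → FL=S FR=W RL=S RR=W
cmd 4: advance +2 → t=19, phase=(5,1,5,1) → FL=W FR=S RL=W RR=S

after cmd 1 (t=8): FL=S FR=W RL=S RR=W
after cmd 2 (t=14): FL=S FR=S RL=S RR=S
after cmd 3 (t=17): FL=S FR=W RL=S RR=W
after cmd 4 (t=19): FL=W FR=S RL=W RR=S


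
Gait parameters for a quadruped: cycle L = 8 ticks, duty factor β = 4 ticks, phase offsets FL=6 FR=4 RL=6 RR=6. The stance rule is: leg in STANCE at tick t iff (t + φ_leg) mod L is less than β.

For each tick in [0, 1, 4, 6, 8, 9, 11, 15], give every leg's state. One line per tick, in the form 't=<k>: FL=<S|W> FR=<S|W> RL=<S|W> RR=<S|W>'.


t=0: phase=(6,4,6,6) vs β=4 → FL=W FR=W RL=W RR=W
t=1: phase=(7,5,7,7) vs β=4 → FL=W FR=W RL=W RR=W
t=4: phase=(2,0,2,2) vs β=4 → FL=S FR=S RL=S RR=S
t=6: phase=(4,2,4,4) vs β=4 → FL=W FR=S RL=W RR=W
t=8: phase=(6,4,6,6) vs β=4 → FL=W FR=W RL=W RR=W
t=9: phase=(7,5,7,7) vs β=4 → FL=W FR=W RL=W RR=W
t=11: phase=(1,7,1,1) vs β=4 → FL=S FR=W RL=S RR=S
t=15: phase=(5,3,5,5) vs β=4 → FL=W FR=S RL=W RR=W

t=0: FL=W FR=W RL=W RR=W
t=1: FL=W FR=W RL=W RR=W
t=4: FL=S FR=S RL=S RR=S
t=6: FL=W FR=S RL=W RR=W
t=8: FL=W FR=W RL=W RR=W
t=9: FL=W FR=W RL=W RR=W
t=11: FL=S FR=W RL=S RR=S
t=15: FL=W FR=S RL=W RR=W


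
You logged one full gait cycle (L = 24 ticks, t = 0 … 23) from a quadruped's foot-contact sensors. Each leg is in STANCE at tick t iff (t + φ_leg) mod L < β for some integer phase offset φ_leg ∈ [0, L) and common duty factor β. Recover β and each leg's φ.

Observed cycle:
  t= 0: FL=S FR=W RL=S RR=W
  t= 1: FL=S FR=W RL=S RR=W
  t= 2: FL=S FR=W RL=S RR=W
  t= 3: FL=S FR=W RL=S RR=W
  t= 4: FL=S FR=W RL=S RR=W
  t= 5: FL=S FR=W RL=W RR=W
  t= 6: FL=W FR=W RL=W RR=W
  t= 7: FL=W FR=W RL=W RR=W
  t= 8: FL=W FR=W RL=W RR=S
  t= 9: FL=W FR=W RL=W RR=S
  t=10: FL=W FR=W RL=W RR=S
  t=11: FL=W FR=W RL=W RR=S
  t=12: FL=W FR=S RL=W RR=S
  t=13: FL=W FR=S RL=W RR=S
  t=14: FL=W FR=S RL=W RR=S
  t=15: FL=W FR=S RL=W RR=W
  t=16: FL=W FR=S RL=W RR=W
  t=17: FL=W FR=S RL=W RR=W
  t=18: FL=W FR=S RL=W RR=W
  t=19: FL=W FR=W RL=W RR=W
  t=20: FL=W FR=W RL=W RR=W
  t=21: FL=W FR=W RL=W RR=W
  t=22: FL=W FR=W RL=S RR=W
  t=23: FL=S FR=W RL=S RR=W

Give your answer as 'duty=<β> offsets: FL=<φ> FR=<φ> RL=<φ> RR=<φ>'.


duty β = stance ticks per leg = 7
FL: stance ticks = 7; W→S at t=23 → φ=1
FR: stance ticks = 7; W→S at t=12 → φ=12
RL: stance ticks = 7; W→S at t=22 → φ=2
RR: stance ticks = 7; W→S at t=8 → φ=16

duty=7 offsets: FL=1 FR=12 RL=2 RR=16


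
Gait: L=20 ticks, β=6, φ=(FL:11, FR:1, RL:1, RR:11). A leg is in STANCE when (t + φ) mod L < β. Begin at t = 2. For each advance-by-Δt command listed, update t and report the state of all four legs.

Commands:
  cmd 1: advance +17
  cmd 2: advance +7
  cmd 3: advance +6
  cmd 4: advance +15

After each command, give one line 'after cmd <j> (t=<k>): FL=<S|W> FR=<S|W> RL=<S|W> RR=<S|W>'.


start t=2: FL=W FR=S RL=S RR=W
cmd 1: advance +17 → t=19, phase=(10,0,0,10) → FL=W FR=S RL=S RR=W
cmd 2: advance +7 → t=26, phase=(17,7,7,17) → FL=W FR=W RL=W RR=W
cmd 3: advance +6 → t=32, phase=(3,13,13,3) → FL=S FR=W RL=W RR=S
cmd 4: advance +15 → t=47, phase=(18,8,8,18) → FL=W FR=W RL=W RR=W

after cmd 1 (t=19): FL=W FR=S RL=S RR=W
after cmd 2 (t=26): FL=W FR=W RL=W RR=W
after cmd 3 (t=32): FL=S FR=W RL=W RR=S
after cmd 4 (t=47): FL=W FR=W RL=W RR=W


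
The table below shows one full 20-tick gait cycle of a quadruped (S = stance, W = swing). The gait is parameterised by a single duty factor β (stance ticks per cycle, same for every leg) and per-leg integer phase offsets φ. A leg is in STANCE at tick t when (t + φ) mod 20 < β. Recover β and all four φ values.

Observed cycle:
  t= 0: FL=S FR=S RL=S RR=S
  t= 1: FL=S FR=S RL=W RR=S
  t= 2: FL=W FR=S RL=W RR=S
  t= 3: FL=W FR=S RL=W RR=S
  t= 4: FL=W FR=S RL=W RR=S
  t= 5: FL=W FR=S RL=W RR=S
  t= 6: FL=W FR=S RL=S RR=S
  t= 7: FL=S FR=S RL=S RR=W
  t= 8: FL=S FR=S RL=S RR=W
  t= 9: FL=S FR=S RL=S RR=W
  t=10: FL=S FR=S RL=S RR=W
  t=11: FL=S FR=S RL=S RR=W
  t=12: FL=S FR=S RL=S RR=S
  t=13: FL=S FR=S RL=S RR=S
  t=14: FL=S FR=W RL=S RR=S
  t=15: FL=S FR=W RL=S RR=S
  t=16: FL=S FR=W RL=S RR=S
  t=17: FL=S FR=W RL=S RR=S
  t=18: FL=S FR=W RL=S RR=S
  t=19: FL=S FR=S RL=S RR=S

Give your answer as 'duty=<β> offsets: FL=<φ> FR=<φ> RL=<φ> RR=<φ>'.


duty=15 offsets: FL=13 FR=1 RL=14 RR=8

duty β = stance ticks per leg = 15
FL: stance ticks = 15; W→S at t=7 → φ=13
FR: stance ticks = 15; W→S at t=19 → φ=1
RL: stance ticks = 15; W→S at t=6 → φ=14
RR: stance ticks = 15; W→S at t=12 → φ=8


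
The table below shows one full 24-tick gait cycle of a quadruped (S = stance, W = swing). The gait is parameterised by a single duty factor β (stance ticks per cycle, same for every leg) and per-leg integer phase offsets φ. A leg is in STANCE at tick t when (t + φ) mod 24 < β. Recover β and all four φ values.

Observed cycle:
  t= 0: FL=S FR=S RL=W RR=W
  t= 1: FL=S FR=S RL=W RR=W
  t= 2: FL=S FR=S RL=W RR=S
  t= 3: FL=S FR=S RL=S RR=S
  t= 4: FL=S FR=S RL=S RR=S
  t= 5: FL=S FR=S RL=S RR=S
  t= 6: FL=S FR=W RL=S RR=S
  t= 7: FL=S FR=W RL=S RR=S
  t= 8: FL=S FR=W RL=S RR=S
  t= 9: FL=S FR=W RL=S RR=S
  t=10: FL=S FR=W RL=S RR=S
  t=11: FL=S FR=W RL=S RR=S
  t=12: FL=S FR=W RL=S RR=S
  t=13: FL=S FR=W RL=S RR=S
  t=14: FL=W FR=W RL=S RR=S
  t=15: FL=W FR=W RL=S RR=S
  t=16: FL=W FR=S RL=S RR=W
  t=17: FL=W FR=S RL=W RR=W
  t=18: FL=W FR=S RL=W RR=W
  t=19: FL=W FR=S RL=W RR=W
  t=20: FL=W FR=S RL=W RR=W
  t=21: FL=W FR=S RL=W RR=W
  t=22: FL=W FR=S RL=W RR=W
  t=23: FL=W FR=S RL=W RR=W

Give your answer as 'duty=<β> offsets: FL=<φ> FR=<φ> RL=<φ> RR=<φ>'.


duty β = stance ticks per leg = 14
FL: stance ticks = 14; W→S at t=0 → φ=0
FR: stance ticks = 14; W→S at t=16 → φ=8
RL: stance ticks = 14; W→S at t=3 → φ=21
RR: stance ticks = 14; W→S at t=2 → φ=22

duty=14 offsets: FL=0 FR=8 RL=21 RR=22


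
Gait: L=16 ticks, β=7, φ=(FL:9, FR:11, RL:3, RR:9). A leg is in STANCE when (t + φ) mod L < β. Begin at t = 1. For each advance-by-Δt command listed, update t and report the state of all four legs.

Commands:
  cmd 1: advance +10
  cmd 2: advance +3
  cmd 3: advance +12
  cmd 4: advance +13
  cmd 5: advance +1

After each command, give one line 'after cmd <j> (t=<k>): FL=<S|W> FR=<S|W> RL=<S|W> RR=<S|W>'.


start t=1: FL=W FR=W RL=S RR=W
cmd 1: advance +10 → t=11, phase=(4,6,14,4) → FL=S FR=S RL=W RR=S
cmd 2: advance +3 → t=14, phase=(7,9,1,7) → FL=W FR=W RL=S RR=W
cmd 3: advance +12 → t=26, phase=(3,5,13,3) → FL=S FR=S RL=W RR=S
cmd 4: advance +13 → t=39, phase=(0,2,10,0) → FL=S FR=S RL=W RR=S
cmd 5: advance +1 → t=40, phase=(1,3,11,1) → FL=S FR=S RL=W RR=S

after cmd 1 (t=11): FL=S FR=S RL=W RR=S
after cmd 2 (t=14): FL=W FR=W RL=S RR=W
after cmd 3 (t=26): FL=S FR=S RL=W RR=S
after cmd 4 (t=39): FL=S FR=S RL=W RR=S
after cmd 5 (t=40): FL=S FR=S RL=W RR=S


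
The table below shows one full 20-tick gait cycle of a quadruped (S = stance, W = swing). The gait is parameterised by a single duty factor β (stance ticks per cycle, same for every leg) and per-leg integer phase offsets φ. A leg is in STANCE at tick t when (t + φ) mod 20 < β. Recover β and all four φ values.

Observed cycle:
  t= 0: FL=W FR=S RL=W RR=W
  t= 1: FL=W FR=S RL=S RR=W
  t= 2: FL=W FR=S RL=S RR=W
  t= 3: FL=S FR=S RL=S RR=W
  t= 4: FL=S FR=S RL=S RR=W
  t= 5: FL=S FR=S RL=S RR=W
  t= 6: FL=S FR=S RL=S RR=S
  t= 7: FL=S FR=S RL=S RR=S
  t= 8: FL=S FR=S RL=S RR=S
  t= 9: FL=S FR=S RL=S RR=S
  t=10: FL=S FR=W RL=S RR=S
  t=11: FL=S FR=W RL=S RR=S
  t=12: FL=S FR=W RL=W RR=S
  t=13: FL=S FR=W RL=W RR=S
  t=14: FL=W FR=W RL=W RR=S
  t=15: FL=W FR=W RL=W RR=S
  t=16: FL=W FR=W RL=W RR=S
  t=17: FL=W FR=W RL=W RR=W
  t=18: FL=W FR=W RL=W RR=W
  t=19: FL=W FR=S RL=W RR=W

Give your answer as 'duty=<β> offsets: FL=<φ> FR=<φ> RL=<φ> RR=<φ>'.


duty=11 offsets: FL=17 FR=1 RL=19 RR=14

duty β = stance ticks per leg = 11
FL: stance ticks = 11; W→S at t=3 → φ=17
FR: stance ticks = 11; W→S at t=19 → φ=1
RL: stance ticks = 11; W→S at t=1 → φ=19
RR: stance ticks = 11; W→S at t=6 → φ=14


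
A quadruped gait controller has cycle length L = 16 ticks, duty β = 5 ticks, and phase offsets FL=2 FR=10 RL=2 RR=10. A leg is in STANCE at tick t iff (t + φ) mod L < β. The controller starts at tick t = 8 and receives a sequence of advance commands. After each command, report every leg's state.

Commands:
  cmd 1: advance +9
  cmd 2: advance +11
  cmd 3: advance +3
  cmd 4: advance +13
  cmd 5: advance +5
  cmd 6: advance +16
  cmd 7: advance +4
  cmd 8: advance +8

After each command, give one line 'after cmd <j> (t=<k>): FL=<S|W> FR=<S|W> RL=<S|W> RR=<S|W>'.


after cmd 1 (t=17): FL=S FR=W RL=S RR=W
after cmd 2 (t=28): FL=W FR=W RL=W RR=W
after cmd 3 (t=31): FL=S FR=W RL=S RR=W
after cmd 4 (t=44): FL=W FR=W RL=W RR=W
after cmd 5 (t=49): FL=S FR=W RL=S RR=W
after cmd 6 (t=65): FL=S FR=W RL=S RR=W
after cmd 7 (t=69): FL=W FR=W RL=W RR=W
after cmd 8 (t=77): FL=W FR=W RL=W RR=W

start t=8: FL=W FR=S RL=W RR=S
cmd 1: advance +9 → t=17, phase=(3,11,3,11) → FL=S FR=W RL=S RR=W
cmd 2: advance +11 → t=28, phase=(14,6,14,6) → FL=W FR=W RL=W RR=W
cmd 3: advance +3 → t=31, phase=(1,9,1,9) → FL=S FR=W RL=S RR=W
cmd 4: advance +13 → t=44, phase=(14,6,14,6) → FL=W FR=W RL=W RR=W
cmd 5: advance +5 → t=49, phase=(3,11,3,11) → FL=S FR=W RL=S RR=W
cmd 6: advance +16 → t=65, phase=(3,11,3,11) → FL=S FR=W RL=S RR=W
cmd 7: advance +4 → t=69, phase=(7,15,7,15) → FL=W FR=W RL=W RR=W
cmd 8: advance +8 → t=77, phase=(15,7,15,7) → FL=W FR=W RL=W RR=W


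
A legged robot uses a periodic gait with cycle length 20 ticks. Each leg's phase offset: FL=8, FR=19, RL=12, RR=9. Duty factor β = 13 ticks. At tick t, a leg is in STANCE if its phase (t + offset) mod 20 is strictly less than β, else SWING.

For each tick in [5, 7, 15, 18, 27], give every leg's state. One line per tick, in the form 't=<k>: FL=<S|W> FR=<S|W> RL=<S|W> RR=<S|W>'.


t=5: phase=(13,4,17,14) vs β=13 → FL=W FR=S RL=W RR=W
t=7: phase=(15,6,19,16) vs β=13 → FL=W FR=S RL=W RR=W
t=15: phase=(3,14,7,4) vs β=13 → FL=S FR=W RL=S RR=S
t=18: phase=(6,17,10,7) vs β=13 → FL=S FR=W RL=S RR=S
t=27: phase=(15,6,19,16) vs β=13 → FL=W FR=S RL=W RR=W

t=5: FL=W FR=S RL=W RR=W
t=7: FL=W FR=S RL=W RR=W
t=15: FL=S FR=W RL=S RR=S
t=18: FL=S FR=W RL=S RR=S
t=27: FL=W FR=S RL=W RR=W


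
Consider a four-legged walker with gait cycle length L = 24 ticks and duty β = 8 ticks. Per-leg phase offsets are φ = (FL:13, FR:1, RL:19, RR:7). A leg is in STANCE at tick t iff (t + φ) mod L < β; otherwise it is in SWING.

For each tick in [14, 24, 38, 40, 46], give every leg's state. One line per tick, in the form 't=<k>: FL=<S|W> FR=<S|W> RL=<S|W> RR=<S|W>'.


t=14: phase=(3,15,9,21) vs β=8 → FL=S FR=W RL=W RR=W
t=24: phase=(13,1,19,7) vs β=8 → FL=W FR=S RL=W RR=S
t=38: phase=(3,15,9,21) vs β=8 → FL=S FR=W RL=W RR=W
t=40: phase=(5,17,11,23) vs β=8 → FL=S FR=W RL=W RR=W
t=46: phase=(11,23,17,5) vs β=8 → FL=W FR=W RL=W RR=S

t=14: FL=S FR=W RL=W RR=W
t=24: FL=W FR=S RL=W RR=S
t=38: FL=S FR=W RL=W RR=W
t=40: FL=S FR=W RL=W RR=W
t=46: FL=W FR=W RL=W RR=S


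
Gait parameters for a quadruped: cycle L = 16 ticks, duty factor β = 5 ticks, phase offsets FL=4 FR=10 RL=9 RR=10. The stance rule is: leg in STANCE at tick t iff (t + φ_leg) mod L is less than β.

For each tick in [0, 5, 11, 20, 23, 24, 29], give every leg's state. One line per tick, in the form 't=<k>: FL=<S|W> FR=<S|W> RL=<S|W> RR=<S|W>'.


t=0: phase=(4,10,9,10) vs β=5 → FL=S FR=W RL=W RR=W
t=5: phase=(9,15,14,15) vs β=5 → FL=W FR=W RL=W RR=W
t=11: phase=(15,5,4,5) vs β=5 → FL=W FR=W RL=S RR=W
t=20: phase=(8,14,13,14) vs β=5 → FL=W FR=W RL=W RR=W
t=23: phase=(11,1,0,1) vs β=5 → FL=W FR=S RL=S RR=S
t=24: phase=(12,2,1,2) vs β=5 → FL=W FR=S RL=S RR=S
t=29: phase=(1,7,6,7) vs β=5 → FL=S FR=W RL=W RR=W

t=0: FL=S FR=W RL=W RR=W
t=5: FL=W FR=W RL=W RR=W
t=11: FL=W FR=W RL=S RR=W
t=20: FL=W FR=W RL=W RR=W
t=23: FL=W FR=S RL=S RR=S
t=24: FL=W FR=S RL=S RR=S
t=29: FL=S FR=W RL=W RR=W


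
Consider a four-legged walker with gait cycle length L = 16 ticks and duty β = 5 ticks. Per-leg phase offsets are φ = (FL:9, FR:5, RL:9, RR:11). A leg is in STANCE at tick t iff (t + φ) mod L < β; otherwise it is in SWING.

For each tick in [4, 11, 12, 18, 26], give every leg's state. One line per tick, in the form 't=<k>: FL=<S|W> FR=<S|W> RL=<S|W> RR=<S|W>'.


t=4: FL=W FR=W RL=W RR=W
t=11: FL=S FR=S RL=S RR=W
t=12: FL=W FR=S RL=W RR=W
t=18: FL=W FR=W RL=W RR=W
t=26: FL=S FR=W RL=S RR=W

t=4: phase=(13,9,13,15) vs β=5 → FL=W FR=W RL=W RR=W
t=11: phase=(4,0,4,6) vs β=5 → FL=S FR=S RL=S RR=W
t=12: phase=(5,1,5,7) vs β=5 → FL=W FR=S RL=W RR=W
t=18: phase=(11,7,11,13) vs β=5 → FL=W FR=W RL=W RR=W
t=26: phase=(3,15,3,5) vs β=5 → FL=S FR=W RL=S RR=W


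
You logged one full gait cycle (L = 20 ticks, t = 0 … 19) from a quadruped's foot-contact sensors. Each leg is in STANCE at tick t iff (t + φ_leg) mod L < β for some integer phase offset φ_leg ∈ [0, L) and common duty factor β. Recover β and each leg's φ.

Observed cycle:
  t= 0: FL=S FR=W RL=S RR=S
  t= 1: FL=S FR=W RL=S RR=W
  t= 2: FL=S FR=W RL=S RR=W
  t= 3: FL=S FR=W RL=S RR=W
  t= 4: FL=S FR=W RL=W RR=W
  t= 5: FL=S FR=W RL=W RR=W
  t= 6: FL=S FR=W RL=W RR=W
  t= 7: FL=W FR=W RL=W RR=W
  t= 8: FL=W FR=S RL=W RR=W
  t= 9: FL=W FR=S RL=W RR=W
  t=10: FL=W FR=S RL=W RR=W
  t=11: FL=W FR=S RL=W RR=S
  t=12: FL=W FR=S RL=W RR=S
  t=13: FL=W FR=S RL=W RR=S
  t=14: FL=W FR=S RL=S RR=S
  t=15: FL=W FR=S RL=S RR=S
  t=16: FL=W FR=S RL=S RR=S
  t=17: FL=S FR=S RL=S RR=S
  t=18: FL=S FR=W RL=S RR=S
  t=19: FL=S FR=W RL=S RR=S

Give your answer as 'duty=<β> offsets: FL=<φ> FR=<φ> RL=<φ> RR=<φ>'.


duty=10 offsets: FL=3 FR=12 RL=6 RR=9

duty β = stance ticks per leg = 10
FL: stance ticks = 10; W→S at t=17 → φ=3
FR: stance ticks = 10; W→S at t=8 → φ=12
RL: stance ticks = 10; W→S at t=14 → φ=6
RR: stance ticks = 10; W→S at t=11 → φ=9


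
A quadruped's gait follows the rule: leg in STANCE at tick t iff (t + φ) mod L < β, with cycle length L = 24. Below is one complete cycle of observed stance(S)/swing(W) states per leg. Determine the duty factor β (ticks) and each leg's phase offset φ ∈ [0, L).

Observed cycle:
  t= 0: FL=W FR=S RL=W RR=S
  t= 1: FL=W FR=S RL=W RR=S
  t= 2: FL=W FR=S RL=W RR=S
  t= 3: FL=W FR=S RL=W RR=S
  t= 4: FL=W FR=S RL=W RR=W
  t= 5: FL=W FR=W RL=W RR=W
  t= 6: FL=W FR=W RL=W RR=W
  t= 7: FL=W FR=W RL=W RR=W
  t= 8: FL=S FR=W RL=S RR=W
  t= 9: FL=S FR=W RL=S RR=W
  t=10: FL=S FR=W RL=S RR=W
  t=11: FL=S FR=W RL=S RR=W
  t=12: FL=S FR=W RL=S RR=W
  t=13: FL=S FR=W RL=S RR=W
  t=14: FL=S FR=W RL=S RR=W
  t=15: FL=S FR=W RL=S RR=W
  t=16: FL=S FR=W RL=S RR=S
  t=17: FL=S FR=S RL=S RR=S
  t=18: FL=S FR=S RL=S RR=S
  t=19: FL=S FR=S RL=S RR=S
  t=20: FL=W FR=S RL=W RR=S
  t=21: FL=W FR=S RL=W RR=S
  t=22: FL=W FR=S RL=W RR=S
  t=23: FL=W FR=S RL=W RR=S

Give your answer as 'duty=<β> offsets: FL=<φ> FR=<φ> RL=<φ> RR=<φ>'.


duty β = stance ticks per leg = 12
FL: stance ticks = 12; W→S at t=8 → φ=16
FR: stance ticks = 12; W→S at t=17 → φ=7
RL: stance ticks = 12; W→S at t=8 → φ=16
RR: stance ticks = 12; W→S at t=16 → φ=8

duty=12 offsets: FL=16 FR=7 RL=16 RR=8


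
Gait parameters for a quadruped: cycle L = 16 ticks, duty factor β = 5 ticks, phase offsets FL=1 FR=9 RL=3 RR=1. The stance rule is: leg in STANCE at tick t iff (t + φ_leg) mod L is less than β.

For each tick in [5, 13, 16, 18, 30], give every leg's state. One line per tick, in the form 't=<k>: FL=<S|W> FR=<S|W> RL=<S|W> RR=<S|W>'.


t=5: FL=W FR=W RL=W RR=W
t=13: FL=W FR=W RL=S RR=W
t=16: FL=S FR=W RL=S RR=S
t=18: FL=S FR=W RL=W RR=S
t=30: FL=W FR=W RL=S RR=W

t=5: phase=(6,14,8,6) vs β=5 → FL=W FR=W RL=W RR=W
t=13: phase=(14,6,0,14) vs β=5 → FL=W FR=W RL=S RR=W
t=16: phase=(1,9,3,1) vs β=5 → FL=S FR=W RL=S RR=S
t=18: phase=(3,11,5,3) vs β=5 → FL=S FR=W RL=W RR=S
t=30: phase=(15,7,1,15) vs β=5 → FL=W FR=W RL=S RR=W


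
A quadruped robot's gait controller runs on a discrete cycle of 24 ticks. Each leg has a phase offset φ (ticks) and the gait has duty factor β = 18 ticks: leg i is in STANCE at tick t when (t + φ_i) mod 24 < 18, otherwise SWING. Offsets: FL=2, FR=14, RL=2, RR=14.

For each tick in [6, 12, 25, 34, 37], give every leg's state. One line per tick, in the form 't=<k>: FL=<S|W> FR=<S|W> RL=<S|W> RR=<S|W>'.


t=6: FL=S FR=W RL=S RR=W
t=12: FL=S FR=S RL=S RR=S
t=25: FL=S FR=S RL=S RR=S
t=34: FL=S FR=S RL=S RR=S
t=37: FL=S FR=S RL=S RR=S

t=6: phase=(8,20,8,20) vs β=18 → FL=S FR=W RL=S RR=W
t=12: phase=(14,2,14,2) vs β=18 → FL=S FR=S RL=S RR=S
t=25: phase=(3,15,3,15) vs β=18 → FL=S FR=S RL=S RR=S
t=34: phase=(12,0,12,0) vs β=18 → FL=S FR=S RL=S RR=S
t=37: phase=(15,3,15,3) vs β=18 → FL=S FR=S RL=S RR=S


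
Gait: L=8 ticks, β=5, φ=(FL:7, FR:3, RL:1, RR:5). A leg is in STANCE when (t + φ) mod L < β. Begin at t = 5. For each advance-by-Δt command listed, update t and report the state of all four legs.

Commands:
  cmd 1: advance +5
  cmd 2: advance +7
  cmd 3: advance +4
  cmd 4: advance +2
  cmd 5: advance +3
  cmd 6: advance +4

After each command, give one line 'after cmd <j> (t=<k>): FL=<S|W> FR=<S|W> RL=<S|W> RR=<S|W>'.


start t=5: FL=S FR=S RL=W RR=S
cmd 1: advance +5 → t=10, phase=(1,5,3,7) → FL=S FR=W RL=S RR=W
cmd 2: advance +7 → t=17, phase=(0,4,2,6) → FL=S FR=S RL=S RR=W
cmd 3: advance +4 → t=21, phase=(4,0,6,2) → FL=S FR=S RL=W RR=S
cmd 4: advance +2 → t=23, phase=(6,2,0,4) → FL=W FR=S RL=S RR=S
cmd 5: advance +3 → t=26, phase=(1,5,3,7) → FL=S FR=W RL=S RR=W
cmd 6: advance +4 → t=30, phase=(5,1,7,3) → FL=W FR=S RL=W RR=S

after cmd 1 (t=10): FL=S FR=W RL=S RR=W
after cmd 2 (t=17): FL=S FR=S RL=S RR=W
after cmd 3 (t=21): FL=S FR=S RL=W RR=S
after cmd 4 (t=23): FL=W FR=S RL=S RR=S
after cmd 5 (t=26): FL=S FR=W RL=S RR=W
after cmd 6 (t=30): FL=W FR=S RL=W RR=S


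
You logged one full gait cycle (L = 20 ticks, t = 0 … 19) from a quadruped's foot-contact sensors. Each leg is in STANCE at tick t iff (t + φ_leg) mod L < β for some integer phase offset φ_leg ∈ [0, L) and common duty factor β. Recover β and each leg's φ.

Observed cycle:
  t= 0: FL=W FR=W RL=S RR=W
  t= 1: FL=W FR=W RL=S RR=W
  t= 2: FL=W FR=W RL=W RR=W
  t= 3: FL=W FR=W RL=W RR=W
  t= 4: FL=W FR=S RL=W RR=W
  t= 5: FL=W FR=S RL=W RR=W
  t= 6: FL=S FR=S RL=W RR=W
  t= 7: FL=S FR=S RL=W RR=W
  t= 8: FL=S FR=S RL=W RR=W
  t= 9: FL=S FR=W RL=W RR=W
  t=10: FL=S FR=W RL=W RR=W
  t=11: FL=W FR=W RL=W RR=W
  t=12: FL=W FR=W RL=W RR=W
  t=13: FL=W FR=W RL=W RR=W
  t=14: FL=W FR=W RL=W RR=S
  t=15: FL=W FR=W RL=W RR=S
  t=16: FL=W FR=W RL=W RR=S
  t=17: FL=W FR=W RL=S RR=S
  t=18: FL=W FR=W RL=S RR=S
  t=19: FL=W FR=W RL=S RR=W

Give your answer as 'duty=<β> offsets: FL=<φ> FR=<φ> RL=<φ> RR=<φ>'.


duty=5 offsets: FL=14 FR=16 RL=3 RR=6

duty β = stance ticks per leg = 5
FL: stance ticks = 5; W→S at t=6 → φ=14
FR: stance ticks = 5; W→S at t=4 → φ=16
RL: stance ticks = 5; W→S at t=17 → φ=3
RR: stance ticks = 5; W→S at t=14 → φ=6


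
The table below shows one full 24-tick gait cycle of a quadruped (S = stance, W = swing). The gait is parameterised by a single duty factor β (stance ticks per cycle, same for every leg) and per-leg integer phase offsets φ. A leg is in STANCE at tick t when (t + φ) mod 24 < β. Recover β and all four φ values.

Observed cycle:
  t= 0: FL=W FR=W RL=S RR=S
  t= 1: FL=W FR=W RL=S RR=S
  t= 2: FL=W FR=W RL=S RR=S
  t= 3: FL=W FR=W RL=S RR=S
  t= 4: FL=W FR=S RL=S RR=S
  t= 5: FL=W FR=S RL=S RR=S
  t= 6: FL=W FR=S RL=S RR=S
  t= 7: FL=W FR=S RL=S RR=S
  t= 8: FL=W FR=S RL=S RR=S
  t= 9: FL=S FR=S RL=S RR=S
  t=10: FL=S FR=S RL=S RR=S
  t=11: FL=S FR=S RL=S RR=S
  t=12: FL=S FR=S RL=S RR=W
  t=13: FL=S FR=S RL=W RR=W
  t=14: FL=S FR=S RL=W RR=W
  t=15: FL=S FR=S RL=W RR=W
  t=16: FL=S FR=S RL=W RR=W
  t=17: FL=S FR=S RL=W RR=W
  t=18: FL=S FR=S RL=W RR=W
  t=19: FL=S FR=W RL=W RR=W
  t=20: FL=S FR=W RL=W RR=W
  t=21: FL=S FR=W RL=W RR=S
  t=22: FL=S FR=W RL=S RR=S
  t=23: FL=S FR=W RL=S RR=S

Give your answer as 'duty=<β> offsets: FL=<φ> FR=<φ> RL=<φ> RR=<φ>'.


duty β = stance ticks per leg = 15
FL: stance ticks = 15; W→S at t=9 → φ=15
FR: stance ticks = 15; W→S at t=4 → φ=20
RL: stance ticks = 15; W→S at t=22 → φ=2
RR: stance ticks = 15; W→S at t=21 → φ=3

duty=15 offsets: FL=15 FR=20 RL=2 RR=3


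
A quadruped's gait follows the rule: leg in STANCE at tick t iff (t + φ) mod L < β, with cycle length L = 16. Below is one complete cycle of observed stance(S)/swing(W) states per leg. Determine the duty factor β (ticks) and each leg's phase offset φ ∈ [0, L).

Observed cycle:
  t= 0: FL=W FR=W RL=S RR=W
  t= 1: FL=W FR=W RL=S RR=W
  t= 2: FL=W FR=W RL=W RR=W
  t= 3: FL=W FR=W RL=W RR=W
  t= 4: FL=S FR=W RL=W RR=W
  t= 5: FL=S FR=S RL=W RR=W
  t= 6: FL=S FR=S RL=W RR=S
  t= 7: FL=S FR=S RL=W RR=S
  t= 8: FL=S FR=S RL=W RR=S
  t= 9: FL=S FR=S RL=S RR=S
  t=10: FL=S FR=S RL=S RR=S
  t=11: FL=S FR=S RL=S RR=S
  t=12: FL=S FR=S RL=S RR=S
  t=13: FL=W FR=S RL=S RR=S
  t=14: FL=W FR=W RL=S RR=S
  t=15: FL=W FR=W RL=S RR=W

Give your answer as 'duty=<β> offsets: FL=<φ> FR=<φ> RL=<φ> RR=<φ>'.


duty β = stance ticks per leg = 9
FL: stance ticks = 9; W→S at t=4 → φ=12
FR: stance ticks = 9; W→S at t=5 → φ=11
RL: stance ticks = 9; W→S at t=9 → φ=7
RR: stance ticks = 9; W→S at t=6 → φ=10

duty=9 offsets: FL=12 FR=11 RL=7 RR=10


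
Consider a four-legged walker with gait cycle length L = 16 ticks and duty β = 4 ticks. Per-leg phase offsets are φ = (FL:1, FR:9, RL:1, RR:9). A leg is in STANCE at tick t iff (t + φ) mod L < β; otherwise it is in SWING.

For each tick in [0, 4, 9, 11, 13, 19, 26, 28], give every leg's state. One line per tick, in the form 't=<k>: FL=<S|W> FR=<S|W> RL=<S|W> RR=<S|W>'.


t=0: phase=(1,9,1,9) vs β=4 → FL=S FR=W RL=S RR=W
t=4: phase=(5,13,5,13) vs β=4 → FL=W FR=W RL=W RR=W
t=9: phase=(10,2,10,2) vs β=4 → FL=W FR=S RL=W RR=S
t=11: phase=(12,4,12,4) vs β=4 → FL=W FR=W RL=W RR=W
t=13: phase=(14,6,14,6) vs β=4 → FL=W FR=W RL=W RR=W
t=19: phase=(4,12,4,12) vs β=4 → FL=W FR=W RL=W RR=W
t=26: phase=(11,3,11,3) vs β=4 → FL=W FR=S RL=W RR=S
t=28: phase=(13,5,13,5) vs β=4 → FL=W FR=W RL=W RR=W

t=0: FL=S FR=W RL=S RR=W
t=4: FL=W FR=W RL=W RR=W
t=9: FL=W FR=S RL=W RR=S
t=11: FL=W FR=W RL=W RR=W
t=13: FL=W FR=W RL=W RR=W
t=19: FL=W FR=W RL=W RR=W
t=26: FL=W FR=S RL=W RR=S
t=28: FL=W FR=W RL=W RR=W


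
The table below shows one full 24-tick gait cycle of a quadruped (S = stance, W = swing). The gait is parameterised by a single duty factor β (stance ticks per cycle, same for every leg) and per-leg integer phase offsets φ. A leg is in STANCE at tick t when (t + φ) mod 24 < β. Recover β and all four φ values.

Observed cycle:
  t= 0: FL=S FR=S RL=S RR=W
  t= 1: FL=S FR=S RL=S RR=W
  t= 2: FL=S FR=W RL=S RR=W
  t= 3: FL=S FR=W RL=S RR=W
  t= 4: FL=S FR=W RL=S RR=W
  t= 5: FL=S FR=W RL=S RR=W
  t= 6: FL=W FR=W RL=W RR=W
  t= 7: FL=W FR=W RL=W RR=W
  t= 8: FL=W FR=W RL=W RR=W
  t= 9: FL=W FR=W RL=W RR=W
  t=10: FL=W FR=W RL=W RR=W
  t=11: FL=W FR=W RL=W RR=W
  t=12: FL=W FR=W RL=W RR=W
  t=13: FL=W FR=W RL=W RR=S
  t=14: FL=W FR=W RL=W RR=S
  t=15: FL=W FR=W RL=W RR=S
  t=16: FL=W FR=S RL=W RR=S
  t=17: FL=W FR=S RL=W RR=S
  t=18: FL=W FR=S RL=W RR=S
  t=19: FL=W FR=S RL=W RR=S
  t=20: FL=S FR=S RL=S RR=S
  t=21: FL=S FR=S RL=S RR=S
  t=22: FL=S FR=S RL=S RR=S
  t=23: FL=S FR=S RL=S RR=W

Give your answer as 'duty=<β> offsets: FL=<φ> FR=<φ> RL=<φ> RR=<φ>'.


duty=10 offsets: FL=4 FR=8 RL=4 RR=11

duty β = stance ticks per leg = 10
FL: stance ticks = 10; W→S at t=20 → φ=4
FR: stance ticks = 10; W→S at t=16 → φ=8
RL: stance ticks = 10; W→S at t=20 → φ=4
RR: stance ticks = 10; W→S at t=13 → φ=11


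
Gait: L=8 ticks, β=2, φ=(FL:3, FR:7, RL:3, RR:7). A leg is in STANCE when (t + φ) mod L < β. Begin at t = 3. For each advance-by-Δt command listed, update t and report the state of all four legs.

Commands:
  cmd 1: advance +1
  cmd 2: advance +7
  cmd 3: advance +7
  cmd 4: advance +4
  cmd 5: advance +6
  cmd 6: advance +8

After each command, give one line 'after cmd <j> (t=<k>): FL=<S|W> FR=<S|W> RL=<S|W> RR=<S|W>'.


start t=3: FL=W FR=W RL=W RR=W
cmd 1: advance +1 → t=4, phase=(7,3,7,3) → FL=W FR=W RL=W RR=W
cmd 2: advance +7 → t=11, phase=(6,2,6,2) → FL=W FR=W RL=W RR=W
cmd 3: advance +7 → t=18, phase=(5,1,5,1) → FL=W FR=S RL=W RR=S
cmd 4: advance +4 → t=22, phase=(1,5,1,5) → FL=S FR=W RL=S RR=W
cmd 5: advance +6 → t=28, phase=(7,3,7,3) → FL=W FR=W RL=W RR=W
cmd 6: advance +8 → t=36, phase=(7,3,7,3) → FL=W FR=W RL=W RR=W

after cmd 1 (t=4): FL=W FR=W RL=W RR=W
after cmd 2 (t=11): FL=W FR=W RL=W RR=W
after cmd 3 (t=18): FL=W FR=S RL=W RR=S
after cmd 4 (t=22): FL=S FR=W RL=S RR=W
after cmd 5 (t=28): FL=W FR=W RL=W RR=W
after cmd 6 (t=36): FL=W FR=W RL=W RR=W


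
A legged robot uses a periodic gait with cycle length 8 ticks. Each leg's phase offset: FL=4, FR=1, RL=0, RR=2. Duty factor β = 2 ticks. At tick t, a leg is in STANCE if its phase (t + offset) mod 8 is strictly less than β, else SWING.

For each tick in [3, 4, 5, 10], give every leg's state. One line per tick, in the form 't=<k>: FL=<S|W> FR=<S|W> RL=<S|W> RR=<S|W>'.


t=3: phase=(7,4,3,5) vs β=2 → FL=W FR=W RL=W RR=W
t=4: phase=(0,5,4,6) vs β=2 → FL=S FR=W RL=W RR=W
t=5: phase=(1,6,5,7) vs β=2 → FL=S FR=W RL=W RR=W
t=10: phase=(6,3,2,4) vs β=2 → FL=W FR=W RL=W RR=W

t=3: FL=W FR=W RL=W RR=W
t=4: FL=S FR=W RL=W RR=W
t=5: FL=S FR=W RL=W RR=W
t=10: FL=W FR=W RL=W RR=W


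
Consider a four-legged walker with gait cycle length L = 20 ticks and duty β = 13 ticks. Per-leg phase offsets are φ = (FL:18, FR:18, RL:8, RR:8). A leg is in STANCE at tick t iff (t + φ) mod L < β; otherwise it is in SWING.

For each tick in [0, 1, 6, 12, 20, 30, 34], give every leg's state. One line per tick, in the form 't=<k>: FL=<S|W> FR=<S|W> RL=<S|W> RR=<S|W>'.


t=0: phase=(18,18,8,8) vs β=13 → FL=W FR=W RL=S RR=S
t=1: phase=(19,19,9,9) vs β=13 → FL=W FR=W RL=S RR=S
t=6: phase=(4,4,14,14) vs β=13 → FL=S FR=S RL=W RR=W
t=12: phase=(10,10,0,0) vs β=13 → FL=S FR=S RL=S RR=S
t=20: phase=(18,18,8,8) vs β=13 → FL=W FR=W RL=S RR=S
t=30: phase=(8,8,18,18) vs β=13 → FL=S FR=S RL=W RR=W
t=34: phase=(12,12,2,2) vs β=13 → FL=S FR=S RL=S RR=S

t=0: FL=W FR=W RL=S RR=S
t=1: FL=W FR=W RL=S RR=S
t=6: FL=S FR=S RL=W RR=W
t=12: FL=S FR=S RL=S RR=S
t=20: FL=W FR=W RL=S RR=S
t=30: FL=S FR=S RL=W RR=W
t=34: FL=S FR=S RL=S RR=S


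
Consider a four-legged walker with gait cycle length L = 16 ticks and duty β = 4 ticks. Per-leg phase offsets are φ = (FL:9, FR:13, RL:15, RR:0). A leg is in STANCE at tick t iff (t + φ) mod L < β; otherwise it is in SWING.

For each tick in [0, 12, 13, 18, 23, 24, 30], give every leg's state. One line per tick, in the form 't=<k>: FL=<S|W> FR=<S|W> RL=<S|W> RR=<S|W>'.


t=0: FL=W FR=W RL=W RR=S
t=12: FL=W FR=W RL=W RR=W
t=13: FL=W FR=W RL=W RR=W
t=18: FL=W FR=W RL=S RR=S
t=23: FL=S FR=W RL=W RR=W
t=24: FL=S FR=W RL=W RR=W
t=30: FL=W FR=W RL=W RR=W

t=0: phase=(9,13,15,0) vs β=4 → FL=W FR=W RL=W RR=S
t=12: phase=(5,9,11,12) vs β=4 → FL=W FR=W RL=W RR=W
t=13: phase=(6,10,12,13) vs β=4 → FL=W FR=W RL=W RR=W
t=18: phase=(11,15,1,2) vs β=4 → FL=W FR=W RL=S RR=S
t=23: phase=(0,4,6,7) vs β=4 → FL=S FR=W RL=W RR=W
t=24: phase=(1,5,7,8) vs β=4 → FL=S FR=W RL=W RR=W
t=30: phase=(7,11,13,14) vs β=4 → FL=W FR=W RL=W RR=W


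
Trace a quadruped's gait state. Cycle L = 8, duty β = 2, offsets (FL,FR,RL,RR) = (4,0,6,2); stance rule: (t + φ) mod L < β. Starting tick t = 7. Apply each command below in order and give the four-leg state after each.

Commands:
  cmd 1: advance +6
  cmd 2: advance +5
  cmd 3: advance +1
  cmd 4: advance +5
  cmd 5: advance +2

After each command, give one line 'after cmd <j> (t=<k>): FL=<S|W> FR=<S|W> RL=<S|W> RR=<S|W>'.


after cmd 1 (t=13): FL=S FR=W RL=W RR=W
after cmd 2 (t=18): FL=W FR=W RL=S RR=W
after cmd 3 (t=19): FL=W FR=W RL=S RR=W
after cmd 4 (t=24): FL=W FR=S RL=W RR=W
after cmd 5 (t=26): FL=W FR=W RL=S RR=W

start t=7: FL=W FR=W RL=W RR=S
cmd 1: advance +6 → t=13, phase=(1,5,3,7) → FL=S FR=W RL=W RR=W
cmd 2: advance +5 → t=18, phase=(6,2,0,4) → FL=W FR=W RL=S RR=W
cmd 3: advance +1 → t=19, phase=(7,3,1,5) → FL=W FR=W RL=S RR=W
cmd 4: advance +5 → t=24, phase=(4,0,6,2) → FL=W FR=S RL=W RR=W
cmd 5: advance +2 → t=26, phase=(6,2,0,4) → FL=W FR=W RL=S RR=W
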